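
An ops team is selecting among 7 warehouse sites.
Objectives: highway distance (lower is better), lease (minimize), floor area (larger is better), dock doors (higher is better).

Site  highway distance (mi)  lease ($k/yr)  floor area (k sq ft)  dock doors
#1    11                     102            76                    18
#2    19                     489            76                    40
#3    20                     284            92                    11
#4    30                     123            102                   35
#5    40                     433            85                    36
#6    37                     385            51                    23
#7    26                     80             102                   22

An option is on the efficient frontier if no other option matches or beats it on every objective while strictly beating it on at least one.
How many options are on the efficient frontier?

#1: not dominated (best highway distance).
#2: not dominated (best dock doors).
#3: not dominated.
#4: not dominated.
#5: not dominated.
#6: dominated by #4 (highway distance 30≤37, lease 123≤385, floor area 102≥51, dock doors 35≥23).
#7: not dominated (best lease).
Pareto-optimal: #1, #2, #3, #4, #5, #7 → 6.

6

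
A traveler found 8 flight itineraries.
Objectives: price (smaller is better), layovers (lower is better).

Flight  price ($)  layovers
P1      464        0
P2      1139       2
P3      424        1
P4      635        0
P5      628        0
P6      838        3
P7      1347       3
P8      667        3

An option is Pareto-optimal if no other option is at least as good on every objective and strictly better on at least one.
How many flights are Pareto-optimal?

P1: not dominated.
P2: dominated by P1 (price 464≤1139, layovers 0≤2).
P3: not dominated (best price).
P4: dominated by P1 (price 464≤635, layovers 0≤0).
P5: dominated by P1 (price 464≤628, layovers 0≤0).
P6: dominated by P1 (price 464≤838, layovers 0≤3).
P7: dominated by P1 (price 464≤1347, layovers 0≤3).
P8: dominated by P1 (price 464≤667, layovers 0≤3).
Pareto-optimal: P1, P3 → 2.

2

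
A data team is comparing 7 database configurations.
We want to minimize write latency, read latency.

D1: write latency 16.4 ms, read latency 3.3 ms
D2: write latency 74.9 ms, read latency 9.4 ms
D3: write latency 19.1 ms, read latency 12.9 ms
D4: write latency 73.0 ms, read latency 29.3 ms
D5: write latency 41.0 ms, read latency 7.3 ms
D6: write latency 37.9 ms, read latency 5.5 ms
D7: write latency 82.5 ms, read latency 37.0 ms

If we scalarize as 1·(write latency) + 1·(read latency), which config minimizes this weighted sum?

D1: 1·16.4 + 1·3.3 = 19.7
D2: 1·74.9 + 1·9.4 = 84.3
D3: 1·19.1 + 1·12.9 = 32.0
D4: 1·73.0 + 1·29.3 = 102.3
D5: 1·41.0 + 1·7.3 = 48.3
D6: 1·37.9 + 1·5.5 = 43.4
D7: 1·82.5 + 1·37.0 = 119.5
Lowest: D1 at 19.7.

D1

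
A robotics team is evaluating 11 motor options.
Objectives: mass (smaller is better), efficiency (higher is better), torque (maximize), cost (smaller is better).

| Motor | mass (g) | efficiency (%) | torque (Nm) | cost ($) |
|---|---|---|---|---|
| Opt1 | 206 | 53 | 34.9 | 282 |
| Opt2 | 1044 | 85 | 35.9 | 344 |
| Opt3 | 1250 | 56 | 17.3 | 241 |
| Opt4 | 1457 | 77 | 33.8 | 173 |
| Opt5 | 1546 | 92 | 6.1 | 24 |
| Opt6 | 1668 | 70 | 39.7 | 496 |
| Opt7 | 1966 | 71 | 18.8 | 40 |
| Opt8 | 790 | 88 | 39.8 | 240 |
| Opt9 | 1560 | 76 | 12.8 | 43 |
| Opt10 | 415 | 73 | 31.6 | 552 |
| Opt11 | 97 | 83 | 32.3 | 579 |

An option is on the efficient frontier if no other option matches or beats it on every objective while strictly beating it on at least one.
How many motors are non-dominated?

8

Opt1: not dominated.
Opt2: dominated by Opt8 (mass 790≤1044, efficiency 88≥85, torque 39.8≥35.9, cost 240≤344).
Opt3: dominated by Opt8 (mass 790≤1250, efficiency 88≥56, torque 39.8≥17.3, cost 240≤241).
Opt4: not dominated.
Opt5: not dominated (best efficiency).
Opt6: dominated by Opt8 (mass 790≤1668, efficiency 88≥70, torque 39.8≥39.7, cost 240≤496).
Opt7: not dominated.
Opt8: not dominated (best torque).
Opt9: not dominated.
Opt10: not dominated.
Opt11: not dominated (best mass).
Pareto-optimal: Opt1, Opt4, Opt5, Opt7, Opt8, Opt9, Opt10, Opt11 → 8.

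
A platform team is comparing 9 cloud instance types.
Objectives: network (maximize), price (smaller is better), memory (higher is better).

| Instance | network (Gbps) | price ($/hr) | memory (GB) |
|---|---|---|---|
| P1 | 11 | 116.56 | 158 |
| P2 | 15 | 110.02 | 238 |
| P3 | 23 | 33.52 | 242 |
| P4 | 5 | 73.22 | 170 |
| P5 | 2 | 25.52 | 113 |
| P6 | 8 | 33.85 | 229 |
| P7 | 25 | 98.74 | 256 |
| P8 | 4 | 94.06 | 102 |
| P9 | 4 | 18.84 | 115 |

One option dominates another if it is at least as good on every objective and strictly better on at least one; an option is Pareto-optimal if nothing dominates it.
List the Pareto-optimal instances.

P3, P7, P9

P1: dominated by P2 (network 15≥11, price 110.02≤116.56, memory 238≥158).
P2: dominated by P3 (network 23≥15, price 33.52≤110.02, memory 242≥238).
P3: not dominated.
P4: dominated by P3 (network 23≥5, price 33.52≤73.22, memory 242≥170).
P5: dominated by P9 (network 4≥2, price 18.84≤25.52, memory 115≥113).
P6: dominated by P3 (network 23≥8, price 33.52≤33.85, memory 242≥229).
P7: not dominated (best network).
P8: dominated by P3 (network 23≥4, price 33.52≤94.06, memory 242≥102).
P9: not dominated (best price).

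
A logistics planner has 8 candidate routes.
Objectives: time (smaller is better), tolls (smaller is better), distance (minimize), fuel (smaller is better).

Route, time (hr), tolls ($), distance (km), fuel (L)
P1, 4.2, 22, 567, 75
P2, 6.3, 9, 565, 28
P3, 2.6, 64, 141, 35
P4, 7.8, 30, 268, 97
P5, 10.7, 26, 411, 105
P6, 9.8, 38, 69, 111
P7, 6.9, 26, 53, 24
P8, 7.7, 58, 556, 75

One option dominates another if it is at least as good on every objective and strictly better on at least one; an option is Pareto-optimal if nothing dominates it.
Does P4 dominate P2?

No

P4 vs P2: P4 is worse on time (7.8 vs 6.3), so it does not dominate P2.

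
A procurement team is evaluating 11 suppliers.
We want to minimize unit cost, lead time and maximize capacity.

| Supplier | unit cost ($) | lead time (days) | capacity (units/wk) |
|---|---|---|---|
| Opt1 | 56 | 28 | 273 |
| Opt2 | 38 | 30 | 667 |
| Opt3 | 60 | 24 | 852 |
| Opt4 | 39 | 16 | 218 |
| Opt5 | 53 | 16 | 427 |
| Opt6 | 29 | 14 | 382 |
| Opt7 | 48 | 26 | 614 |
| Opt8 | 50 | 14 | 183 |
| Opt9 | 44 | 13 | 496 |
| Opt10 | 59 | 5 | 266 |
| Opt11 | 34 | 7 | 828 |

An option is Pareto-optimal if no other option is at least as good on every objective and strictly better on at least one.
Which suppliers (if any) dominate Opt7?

Opt11

Opt11: unit cost 34≤48, lead time 7≤26, capacity 828≥614 — dominates Opt7.
Others (Opt1, Opt2, Opt3, Opt4, Opt5, Opt6, Opt8, Opt9, Opt10) are each worse than Opt7 on at least one objective.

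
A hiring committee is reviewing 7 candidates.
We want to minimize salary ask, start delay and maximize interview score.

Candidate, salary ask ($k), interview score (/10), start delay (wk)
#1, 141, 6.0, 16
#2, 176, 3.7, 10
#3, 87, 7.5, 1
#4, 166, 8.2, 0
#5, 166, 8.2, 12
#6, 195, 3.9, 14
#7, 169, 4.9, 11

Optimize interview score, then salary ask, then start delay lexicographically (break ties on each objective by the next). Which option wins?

First maximize interview score: best is 8.2, kept {#4, #5}.
Then minimize salary ask: best is 166, kept {#4, #5}.
Then minimize start delay: best is 0, kept {#4}.

#4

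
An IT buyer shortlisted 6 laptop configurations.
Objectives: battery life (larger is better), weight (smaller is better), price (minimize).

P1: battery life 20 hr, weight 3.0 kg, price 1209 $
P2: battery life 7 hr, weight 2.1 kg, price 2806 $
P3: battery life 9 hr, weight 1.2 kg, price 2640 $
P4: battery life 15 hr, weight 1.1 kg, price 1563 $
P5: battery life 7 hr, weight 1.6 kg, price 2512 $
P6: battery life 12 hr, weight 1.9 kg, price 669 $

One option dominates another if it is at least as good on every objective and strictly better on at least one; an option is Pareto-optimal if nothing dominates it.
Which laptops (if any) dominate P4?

none

P1: worse on weight (3.0 vs 1.1).
P2: worse on battery life (7 vs 15).
P3: worse on battery life (9 vs 15).
P5: worse on battery life (7 vs 15).
P6: worse on battery life (12 vs 15).
No option dominates P4.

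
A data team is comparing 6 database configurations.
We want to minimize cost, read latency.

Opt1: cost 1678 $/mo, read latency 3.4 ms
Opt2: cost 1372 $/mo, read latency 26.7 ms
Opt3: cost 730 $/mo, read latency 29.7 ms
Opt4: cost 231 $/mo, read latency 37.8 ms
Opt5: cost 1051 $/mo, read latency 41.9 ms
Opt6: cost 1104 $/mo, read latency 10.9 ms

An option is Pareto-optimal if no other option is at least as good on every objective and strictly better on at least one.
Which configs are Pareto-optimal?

Opt1, Opt3, Opt4, Opt6

Opt1: not dominated (best read latency).
Opt2: dominated by Opt6 (cost 1104≤1372, read latency 10.9≤26.7).
Opt3: not dominated.
Opt4: not dominated (best cost).
Opt5: dominated by Opt3 (cost 730≤1051, read latency 29.7≤41.9).
Opt6: not dominated.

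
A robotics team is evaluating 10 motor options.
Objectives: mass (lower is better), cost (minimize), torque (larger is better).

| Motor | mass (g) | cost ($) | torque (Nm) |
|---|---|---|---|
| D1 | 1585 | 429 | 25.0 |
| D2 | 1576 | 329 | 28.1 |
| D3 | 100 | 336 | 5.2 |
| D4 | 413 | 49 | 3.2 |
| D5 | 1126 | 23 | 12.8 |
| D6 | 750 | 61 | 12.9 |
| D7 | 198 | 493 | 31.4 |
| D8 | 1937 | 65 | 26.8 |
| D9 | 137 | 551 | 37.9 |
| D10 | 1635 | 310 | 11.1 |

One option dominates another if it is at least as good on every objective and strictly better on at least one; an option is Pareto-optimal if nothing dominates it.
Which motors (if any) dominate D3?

none

D1: worse on mass (1585 vs 100).
D2: worse on mass (1576 vs 100).
D4: worse on mass (413 vs 100).
D5: worse on mass (1126 vs 100).
D6: worse on mass (750 vs 100).
D7: worse on mass (198 vs 100).
D8: worse on mass (1937 vs 100).
D9: worse on mass (137 vs 100).
D10: worse on mass (1635 vs 100).
No option dominates D3.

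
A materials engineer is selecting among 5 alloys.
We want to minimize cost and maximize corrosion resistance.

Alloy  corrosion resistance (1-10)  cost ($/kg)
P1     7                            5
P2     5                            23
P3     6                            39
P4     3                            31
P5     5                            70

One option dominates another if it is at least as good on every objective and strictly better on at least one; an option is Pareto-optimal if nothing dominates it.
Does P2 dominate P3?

P2 vs P3: P2 is worse on corrosion resistance (5 vs 6), so it does not dominate P3.

No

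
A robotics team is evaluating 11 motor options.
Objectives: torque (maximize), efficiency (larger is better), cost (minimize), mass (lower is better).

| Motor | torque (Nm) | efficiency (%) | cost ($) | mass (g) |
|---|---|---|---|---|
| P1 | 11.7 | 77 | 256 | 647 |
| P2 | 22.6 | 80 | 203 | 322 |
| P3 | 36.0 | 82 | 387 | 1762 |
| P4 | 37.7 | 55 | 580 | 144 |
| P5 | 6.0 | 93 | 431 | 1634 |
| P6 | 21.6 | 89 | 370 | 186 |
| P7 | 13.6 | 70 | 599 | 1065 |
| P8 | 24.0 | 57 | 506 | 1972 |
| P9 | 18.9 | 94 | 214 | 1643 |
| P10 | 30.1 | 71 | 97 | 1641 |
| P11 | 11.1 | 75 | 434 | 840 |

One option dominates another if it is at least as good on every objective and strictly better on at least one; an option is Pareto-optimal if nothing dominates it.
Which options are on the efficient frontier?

P2, P3, P4, P5, P6, P9, P10

P1: dominated by P2 (torque 22.6≥11.7, efficiency 80≥77, cost 203≤256, mass 322≤647).
P2: not dominated.
P3: not dominated.
P4: not dominated (best torque).
P5: not dominated.
P6: not dominated.
P7: dominated by P2 (torque 22.6≥13.6, efficiency 80≥70, cost 203≤599, mass 322≤1065).
P8: dominated by P3 (torque 36.0≥24.0, efficiency 82≥57, cost 387≤506, mass 1762≤1972).
P9: not dominated (best efficiency).
P10: not dominated (best cost).
P11: dominated by P1 (torque 11.7≥11.1, efficiency 77≥75, cost 256≤434, mass 647≤840).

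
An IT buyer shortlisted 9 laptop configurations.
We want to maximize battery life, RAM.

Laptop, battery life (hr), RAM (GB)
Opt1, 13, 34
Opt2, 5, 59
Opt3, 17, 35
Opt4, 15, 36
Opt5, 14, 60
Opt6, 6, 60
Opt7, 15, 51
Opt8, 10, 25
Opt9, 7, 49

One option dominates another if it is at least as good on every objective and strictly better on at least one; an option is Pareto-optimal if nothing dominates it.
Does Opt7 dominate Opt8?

Yes

Opt7 vs Opt8: battery life 15≥10, RAM 51≥25 — Opt7 is at least as good on every objective with at least one strict improvement.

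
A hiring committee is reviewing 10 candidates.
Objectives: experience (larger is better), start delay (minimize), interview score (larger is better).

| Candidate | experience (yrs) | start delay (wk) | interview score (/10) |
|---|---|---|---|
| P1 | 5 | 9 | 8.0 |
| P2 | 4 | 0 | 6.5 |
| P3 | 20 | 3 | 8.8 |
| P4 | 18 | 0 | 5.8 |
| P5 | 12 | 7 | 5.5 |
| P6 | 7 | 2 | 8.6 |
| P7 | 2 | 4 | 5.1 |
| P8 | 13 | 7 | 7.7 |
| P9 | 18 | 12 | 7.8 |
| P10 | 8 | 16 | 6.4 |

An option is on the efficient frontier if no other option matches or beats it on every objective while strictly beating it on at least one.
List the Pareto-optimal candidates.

P1: dominated by P3 (experience 20≥5, start delay 3≤9, interview score 8.8≥8.0).
P2: not dominated.
P3: not dominated (best experience).
P4: not dominated.
P5: dominated by P3 (experience 20≥12, start delay 3≤7, interview score 8.8≥5.5).
P6: not dominated.
P7: dominated by P2 (experience 4≥2, start delay 0≤4, interview score 6.5≥5.1).
P8: dominated by P3 (experience 20≥13, start delay 3≤7, interview score 8.8≥7.7).
P9: dominated by P3 (experience 20≥18, start delay 3≤12, interview score 8.8≥7.8).
P10: dominated by P3 (experience 20≥8, start delay 3≤16, interview score 8.8≥6.4).

P2, P3, P4, P6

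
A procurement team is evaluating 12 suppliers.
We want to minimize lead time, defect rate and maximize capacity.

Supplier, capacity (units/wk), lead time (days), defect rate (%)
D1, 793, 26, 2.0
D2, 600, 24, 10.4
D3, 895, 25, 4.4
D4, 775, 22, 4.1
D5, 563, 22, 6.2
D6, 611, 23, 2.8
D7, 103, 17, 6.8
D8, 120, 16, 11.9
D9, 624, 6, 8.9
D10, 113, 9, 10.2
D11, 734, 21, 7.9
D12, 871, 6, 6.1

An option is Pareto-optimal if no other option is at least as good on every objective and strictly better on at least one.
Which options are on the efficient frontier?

D1: not dominated (best defect rate).
D2: dominated by D4 (capacity 775≥600, lead time 22≤24, defect rate 4.1≤10.4).
D3: not dominated (best capacity).
D4: not dominated.
D5: dominated by D4 (capacity 775≥563, lead time 22≤22, defect rate 4.1≤6.2).
D6: not dominated.
D7: dominated by D12 (capacity 871≥103, lead time 6≤17, defect rate 6.1≤6.8).
D8: dominated by D9 (capacity 624≥120, lead time 6≤16, defect rate 8.9≤11.9).
D9: dominated by D12 (capacity 871≥624, lead time 6≤6, defect rate 6.1≤8.9).
D10: dominated by D9 (capacity 624≥113, lead time 6≤9, defect rate 8.9≤10.2).
D11: dominated by D12 (capacity 871≥734, lead time 6≤21, defect rate 6.1≤7.9).
D12: not dominated.

D1, D3, D4, D6, D12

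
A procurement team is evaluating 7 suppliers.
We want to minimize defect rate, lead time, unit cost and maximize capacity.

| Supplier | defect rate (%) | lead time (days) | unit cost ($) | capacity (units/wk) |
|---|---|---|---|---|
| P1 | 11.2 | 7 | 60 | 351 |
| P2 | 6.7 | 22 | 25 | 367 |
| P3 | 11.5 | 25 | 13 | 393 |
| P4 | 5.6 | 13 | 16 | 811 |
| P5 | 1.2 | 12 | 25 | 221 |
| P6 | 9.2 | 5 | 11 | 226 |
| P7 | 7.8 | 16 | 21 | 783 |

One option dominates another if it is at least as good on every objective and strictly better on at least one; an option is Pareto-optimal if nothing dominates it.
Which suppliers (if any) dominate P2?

P4: defect rate 5.6≤6.7, lead time 13≤22, unit cost 16≤25, capacity 811≥367 — dominates P2.
Others (P1, P3, P5, P6, P7) are each worse than P2 on at least one objective.

P4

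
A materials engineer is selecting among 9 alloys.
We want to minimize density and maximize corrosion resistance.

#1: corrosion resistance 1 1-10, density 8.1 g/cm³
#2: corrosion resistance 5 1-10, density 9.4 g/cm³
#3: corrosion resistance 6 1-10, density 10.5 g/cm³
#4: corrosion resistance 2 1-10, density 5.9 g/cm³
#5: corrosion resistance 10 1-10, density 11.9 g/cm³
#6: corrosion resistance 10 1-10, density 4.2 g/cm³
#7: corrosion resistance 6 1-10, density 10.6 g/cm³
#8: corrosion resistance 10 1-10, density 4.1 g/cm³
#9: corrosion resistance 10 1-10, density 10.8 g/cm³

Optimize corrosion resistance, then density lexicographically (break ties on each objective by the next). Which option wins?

First maximize corrosion resistance: best is 10, kept {#5, #6, #8, #9}.
Then minimize density: best is 4.1, kept {#8}.

#8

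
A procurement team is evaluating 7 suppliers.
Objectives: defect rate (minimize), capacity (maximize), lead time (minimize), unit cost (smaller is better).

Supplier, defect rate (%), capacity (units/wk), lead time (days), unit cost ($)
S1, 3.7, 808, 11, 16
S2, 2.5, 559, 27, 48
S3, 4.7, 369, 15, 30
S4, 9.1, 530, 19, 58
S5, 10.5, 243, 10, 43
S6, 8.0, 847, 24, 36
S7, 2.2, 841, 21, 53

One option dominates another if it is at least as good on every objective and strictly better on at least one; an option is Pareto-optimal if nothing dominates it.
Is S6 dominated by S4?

S4 vs S6: S4 is worse on defect rate (9.1 vs 8.0), so it does not dominate S6.

No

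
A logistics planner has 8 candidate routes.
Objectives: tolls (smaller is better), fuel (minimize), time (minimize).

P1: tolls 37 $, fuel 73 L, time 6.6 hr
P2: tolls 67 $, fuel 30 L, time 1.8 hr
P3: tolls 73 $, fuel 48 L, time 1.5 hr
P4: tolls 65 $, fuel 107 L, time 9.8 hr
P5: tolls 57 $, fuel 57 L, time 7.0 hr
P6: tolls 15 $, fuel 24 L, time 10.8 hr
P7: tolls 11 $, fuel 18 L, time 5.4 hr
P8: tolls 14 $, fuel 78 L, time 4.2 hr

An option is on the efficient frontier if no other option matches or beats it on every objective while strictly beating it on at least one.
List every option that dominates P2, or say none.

none

P1: worse on fuel (73 vs 30).
P3: worse on tolls (73 vs 67).
P4: worse on fuel (107 vs 30).
P5: worse on fuel (57 vs 30).
P6: worse on time (10.8 vs 1.8).
P7: worse on time (5.4 vs 1.8).
P8: worse on fuel (78 vs 30).
No option dominates P2.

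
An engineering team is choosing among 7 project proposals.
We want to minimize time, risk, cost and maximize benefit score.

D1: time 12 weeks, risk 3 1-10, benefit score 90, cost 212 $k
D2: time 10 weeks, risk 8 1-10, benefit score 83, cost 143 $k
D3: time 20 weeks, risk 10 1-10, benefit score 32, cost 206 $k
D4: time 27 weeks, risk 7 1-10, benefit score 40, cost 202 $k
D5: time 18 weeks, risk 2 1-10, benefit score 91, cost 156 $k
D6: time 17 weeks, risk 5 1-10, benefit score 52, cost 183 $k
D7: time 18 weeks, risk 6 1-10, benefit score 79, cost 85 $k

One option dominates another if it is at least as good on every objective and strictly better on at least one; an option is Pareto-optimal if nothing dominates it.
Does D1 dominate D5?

D1 vs D5: D1 is worse on risk (3 vs 2), so it does not dominate D5.

No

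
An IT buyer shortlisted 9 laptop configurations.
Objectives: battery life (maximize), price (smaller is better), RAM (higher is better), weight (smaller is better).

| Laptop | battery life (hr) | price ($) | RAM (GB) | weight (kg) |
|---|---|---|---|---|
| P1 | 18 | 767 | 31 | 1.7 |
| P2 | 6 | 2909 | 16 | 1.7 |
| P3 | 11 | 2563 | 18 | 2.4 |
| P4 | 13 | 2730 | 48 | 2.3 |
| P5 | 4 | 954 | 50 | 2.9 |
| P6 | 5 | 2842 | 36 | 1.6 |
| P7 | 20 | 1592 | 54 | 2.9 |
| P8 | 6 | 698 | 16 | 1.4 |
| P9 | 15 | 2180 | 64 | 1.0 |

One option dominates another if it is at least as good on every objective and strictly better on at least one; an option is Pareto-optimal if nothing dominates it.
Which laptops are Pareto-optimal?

P1: not dominated.
P2: dominated by P1 (battery life 18≥6, price 767≤2909, RAM 31≥16, weight 1.7≤1.7).
P3: dominated by P1 (battery life 18≥11, price 767≤2563, RAM 31≥18, weight 1.7≤2.4).
P4: dominated by P9 (battery life 15≥13, price 2180≤2730, RAM 64≥48, weight 1.0≤2.3).
P5: not dominated.
P6: dominated by P9 (battery life 15≥5, price 2180≤2842, RAM 64≥36, weight 1.0≤1.6).
P7: not dominated (best battery life).
P8: not dominated (best price).
P9: not dominated (best RAM).

P1, P5, P7, P8, P9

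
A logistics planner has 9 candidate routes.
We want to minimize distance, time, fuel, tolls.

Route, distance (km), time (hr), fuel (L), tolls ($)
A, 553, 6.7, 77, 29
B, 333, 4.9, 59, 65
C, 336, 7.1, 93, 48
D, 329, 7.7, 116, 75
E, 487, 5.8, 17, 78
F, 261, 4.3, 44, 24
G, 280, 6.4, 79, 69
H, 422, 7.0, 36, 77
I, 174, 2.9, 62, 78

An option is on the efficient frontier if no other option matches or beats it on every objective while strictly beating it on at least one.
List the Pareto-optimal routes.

A: dominated by F (distance 261≤553, time 4.3≤6.7, fuel 44≤77, tolls 24≤29).
B: dominated by F (distance 261≤333, time 4.3≤4.9, fuel 44≤59, tolls 24≤65).
C: dominated by F (distance 261≤336, time 4.3≤7.1, fuel 44≤93, tolls 24≤48).
D: dominated by F (distance 261≤329, time 4.3≤7.7, fuel 44≤116, tolls 24≤75).
E: not dominated (best fuel).
F: not dominated (best tolls).
G: dominated by F (distance 261≤280, time 4.3≤6.4, fuel 44≤79, tolls 24≤69).
H: not dominated.
I: not dominated (best distance).

E, F, H, I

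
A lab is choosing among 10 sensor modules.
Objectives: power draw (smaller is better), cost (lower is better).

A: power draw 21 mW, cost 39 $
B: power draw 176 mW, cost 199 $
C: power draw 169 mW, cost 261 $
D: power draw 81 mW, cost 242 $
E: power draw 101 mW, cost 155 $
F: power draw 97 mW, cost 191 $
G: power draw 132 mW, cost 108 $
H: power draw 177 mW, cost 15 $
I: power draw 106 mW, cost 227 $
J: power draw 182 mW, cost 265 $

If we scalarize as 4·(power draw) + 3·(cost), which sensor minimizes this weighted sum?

A: 4·21 + 3·39 = 201
B: 4·176 + 3·199 = 1301
C: 4·169 + 3·261 = 1459
D: 4·81 + 3·242 = 1050
E: 4·101 + 3·155 = 869
F: 4·97 + 3·191 = 961
G: 4·132 + 3·108 = 852
H: 4·177 + 3·15 = 753
I: 4·106 + 3·227 = 1105
J: 4·182 + 3·265 = 1523
Lowest: A at 201.

A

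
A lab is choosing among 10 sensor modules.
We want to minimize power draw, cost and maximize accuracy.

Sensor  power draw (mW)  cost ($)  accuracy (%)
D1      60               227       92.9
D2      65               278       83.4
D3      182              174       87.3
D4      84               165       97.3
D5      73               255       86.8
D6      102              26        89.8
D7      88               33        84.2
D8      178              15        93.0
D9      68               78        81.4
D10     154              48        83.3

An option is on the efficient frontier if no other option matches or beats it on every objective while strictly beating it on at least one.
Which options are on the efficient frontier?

D1, D4, D6, D7, D8, D9

D1: not dominated (best power draw).
D2: dominated by D1 (power draw 60≤65, cost 227≤278, accuracy 92.9≥83.4).
D3: dominated by D4 (power draw 84≤182, cost 165≤174, accuracy 97.3≥87.3).
D4: not dominated (best accuracy).
D5: dominated by D1 (power draw 60≤73, cost 227≤255, accuracy 92.9≥86.8).
D6: not dominated.
D7: not dominated.
D8: not dominated (best cost).
D9: not dominated.
D10: dominated by D6 (power draw 102≤154, cost 26≤48, accuracy 89.8≥83.3).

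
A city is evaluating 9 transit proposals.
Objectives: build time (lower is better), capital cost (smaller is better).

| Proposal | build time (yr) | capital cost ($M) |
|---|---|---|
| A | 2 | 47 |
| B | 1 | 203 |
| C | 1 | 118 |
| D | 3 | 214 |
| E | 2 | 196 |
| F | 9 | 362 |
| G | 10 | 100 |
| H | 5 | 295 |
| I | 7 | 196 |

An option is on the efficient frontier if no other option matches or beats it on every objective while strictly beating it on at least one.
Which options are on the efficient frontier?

A, C

A: not dominated (best capital cost).
B: dominated by C (build time 1≤1, capital cost 118≤203).
C: not dominated.
D: dominated by A (build time 2≤3, capital cost 47≤214).
E: dominated by A (build time 2≤2, capital cost 47≤196).
F: dominated by A (build time 2≤9, capital cost 47≤362).
G: dominated by A (build time 2≤10, capital cost 47≤100).
H: dominated by A (build time 2≤5, capital cost 47≤295).
I: dominated by A (build time 2≤7, capital cost 47≤196).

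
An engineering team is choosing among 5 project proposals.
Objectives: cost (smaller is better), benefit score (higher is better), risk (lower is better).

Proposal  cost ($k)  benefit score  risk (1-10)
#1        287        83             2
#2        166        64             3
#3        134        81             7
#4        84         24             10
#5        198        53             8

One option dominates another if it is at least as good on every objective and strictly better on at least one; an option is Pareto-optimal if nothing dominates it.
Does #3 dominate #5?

#3 vs #5: cost 134≤198, benefit score 81≥53, risk 7≤8 — #3 is at least as good on every objective with at least one strict improvement.

Yes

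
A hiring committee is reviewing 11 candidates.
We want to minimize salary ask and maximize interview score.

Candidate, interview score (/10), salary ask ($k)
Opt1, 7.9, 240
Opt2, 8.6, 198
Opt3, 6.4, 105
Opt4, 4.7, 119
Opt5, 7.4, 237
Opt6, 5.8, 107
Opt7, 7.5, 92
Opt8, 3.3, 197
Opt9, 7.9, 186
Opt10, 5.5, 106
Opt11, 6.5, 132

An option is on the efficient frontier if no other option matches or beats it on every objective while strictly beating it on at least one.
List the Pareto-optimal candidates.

Opt2, Opt7, Opt9

Opt1: dominated by Opt2 (interview score 8.6≥7.9, salary ask 198≤240).
Opt2: not dominated (best interview score).
Opt3: dominated by Opt7 (interview score 7.5≥6.4, salary ask 92≤105).
Opt4: dominated by Opt3 (interview score 6.4≥4.7, salary ask 105≤119).
Opt5: dominated by Opt2 (interview score 8.6≥7.4, salary ask 198≤237).
Opt6: dominated by Opt3 (interview score 6.4≥5.8, salary ask 105≤107).
Opt7: not dominated (best salary ask).
Opt8: dominated by Opt3 (interview score 6.4≥3.3, salary ask 105≤197).
Opt9: not dominated.
Opt10: dominated by Opt3 (interview score 6.4≥5.5, salary ask 105≤106).
Opt11: dominated by Opt7 (interview score 7.5≥6.5, salary ask 92≤132).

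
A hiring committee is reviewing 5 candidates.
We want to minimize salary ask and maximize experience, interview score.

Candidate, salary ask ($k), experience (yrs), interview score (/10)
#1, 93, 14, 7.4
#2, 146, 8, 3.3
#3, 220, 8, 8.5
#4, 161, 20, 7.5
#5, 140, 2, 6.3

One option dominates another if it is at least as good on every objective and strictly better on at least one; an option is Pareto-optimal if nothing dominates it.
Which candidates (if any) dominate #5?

#1: salary ask 93≤140, experience 14≥2, interview score 7.4≥6.3 — dominates #5.
Others (#2, #3, #4) are each worse than #5 on at least one objective.

#1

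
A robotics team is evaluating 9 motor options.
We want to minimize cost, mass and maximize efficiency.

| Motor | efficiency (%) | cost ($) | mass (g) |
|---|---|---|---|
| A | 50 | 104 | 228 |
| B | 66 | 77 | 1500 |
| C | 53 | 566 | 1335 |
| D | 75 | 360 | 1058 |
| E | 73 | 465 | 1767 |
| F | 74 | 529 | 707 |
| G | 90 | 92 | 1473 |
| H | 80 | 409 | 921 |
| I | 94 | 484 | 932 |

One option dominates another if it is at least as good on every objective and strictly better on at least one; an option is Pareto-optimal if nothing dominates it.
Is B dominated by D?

D vs B: D is worse on cost (360 vs 77), so it does not dominate B.

No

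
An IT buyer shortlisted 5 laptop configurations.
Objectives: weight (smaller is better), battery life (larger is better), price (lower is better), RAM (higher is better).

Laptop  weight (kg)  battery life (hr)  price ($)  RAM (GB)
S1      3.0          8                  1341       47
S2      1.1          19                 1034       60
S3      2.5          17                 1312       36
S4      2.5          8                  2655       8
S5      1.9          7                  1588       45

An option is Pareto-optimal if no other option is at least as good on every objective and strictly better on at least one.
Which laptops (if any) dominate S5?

S2: weight 1.1≤1.9, battery life 19≥7, price 1034≤1588, RAM 60≥45 — dominates S5.
Others (S1, S3, S4) are each worse than S5 on at least one objective.

S2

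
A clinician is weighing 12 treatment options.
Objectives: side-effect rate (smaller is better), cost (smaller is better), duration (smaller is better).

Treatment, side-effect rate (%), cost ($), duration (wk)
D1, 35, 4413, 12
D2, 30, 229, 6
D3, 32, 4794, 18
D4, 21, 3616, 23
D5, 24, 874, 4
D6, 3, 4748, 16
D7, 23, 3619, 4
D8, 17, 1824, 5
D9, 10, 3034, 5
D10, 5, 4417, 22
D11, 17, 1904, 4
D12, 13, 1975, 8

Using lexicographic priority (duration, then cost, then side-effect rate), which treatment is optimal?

D5

First minimize duration: best is 4, kept {D5, D7, D11}.
Then minimize cost: best is 874, kept {D5}.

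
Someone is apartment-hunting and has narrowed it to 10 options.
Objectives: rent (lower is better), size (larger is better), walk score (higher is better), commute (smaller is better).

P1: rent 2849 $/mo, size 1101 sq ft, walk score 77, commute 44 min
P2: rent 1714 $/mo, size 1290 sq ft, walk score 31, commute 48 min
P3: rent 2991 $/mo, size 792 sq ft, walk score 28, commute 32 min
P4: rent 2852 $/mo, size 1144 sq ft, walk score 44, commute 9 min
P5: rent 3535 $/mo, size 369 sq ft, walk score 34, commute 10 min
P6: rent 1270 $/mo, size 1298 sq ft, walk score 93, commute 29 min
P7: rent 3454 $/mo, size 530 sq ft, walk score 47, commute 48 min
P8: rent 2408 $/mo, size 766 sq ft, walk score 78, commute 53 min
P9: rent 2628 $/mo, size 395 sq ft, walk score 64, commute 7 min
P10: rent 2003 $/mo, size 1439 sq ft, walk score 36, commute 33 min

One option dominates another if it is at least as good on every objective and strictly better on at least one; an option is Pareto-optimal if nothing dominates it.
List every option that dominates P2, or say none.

P6: rent 1270≤1714, size 1298≥1290, walk score 93≥31, commute 29≤48 — dominates P2.
Others (P1, P3, P4, P5, P7, P8, P9, P10) are each worse than P2 on at least one objective.

P6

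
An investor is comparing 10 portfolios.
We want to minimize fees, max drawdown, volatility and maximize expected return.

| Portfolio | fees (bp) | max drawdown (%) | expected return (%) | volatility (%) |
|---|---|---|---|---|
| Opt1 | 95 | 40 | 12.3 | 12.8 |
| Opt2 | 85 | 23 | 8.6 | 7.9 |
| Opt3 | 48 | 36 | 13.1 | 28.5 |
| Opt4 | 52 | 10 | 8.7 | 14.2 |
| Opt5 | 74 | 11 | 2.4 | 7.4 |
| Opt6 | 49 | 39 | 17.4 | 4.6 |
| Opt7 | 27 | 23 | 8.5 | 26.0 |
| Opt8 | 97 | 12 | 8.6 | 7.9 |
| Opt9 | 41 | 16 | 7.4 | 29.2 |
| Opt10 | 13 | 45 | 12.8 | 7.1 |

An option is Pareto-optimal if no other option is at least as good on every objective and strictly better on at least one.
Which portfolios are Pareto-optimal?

Opt2, Opt3, Opt4, Opt5, Opt6, Opt7, Opt8, Opt9, Opt10

Opt1: dominated by Opt6 (fees 49≤95, max drawdown 39≤40, expected return 17.4≥12.3, volatility 4.6≤12.8).
Opt2: not dominated.
Opt3: not dominated.
Opt4: not dominated (best max drawdown).
Opt5: not dominated.
Opt6: not dominated (best expected return).
Opt7: not dominated.
Opt8: not dominated.
Opt9: not dominated.
Opt10: not dominated (best fees).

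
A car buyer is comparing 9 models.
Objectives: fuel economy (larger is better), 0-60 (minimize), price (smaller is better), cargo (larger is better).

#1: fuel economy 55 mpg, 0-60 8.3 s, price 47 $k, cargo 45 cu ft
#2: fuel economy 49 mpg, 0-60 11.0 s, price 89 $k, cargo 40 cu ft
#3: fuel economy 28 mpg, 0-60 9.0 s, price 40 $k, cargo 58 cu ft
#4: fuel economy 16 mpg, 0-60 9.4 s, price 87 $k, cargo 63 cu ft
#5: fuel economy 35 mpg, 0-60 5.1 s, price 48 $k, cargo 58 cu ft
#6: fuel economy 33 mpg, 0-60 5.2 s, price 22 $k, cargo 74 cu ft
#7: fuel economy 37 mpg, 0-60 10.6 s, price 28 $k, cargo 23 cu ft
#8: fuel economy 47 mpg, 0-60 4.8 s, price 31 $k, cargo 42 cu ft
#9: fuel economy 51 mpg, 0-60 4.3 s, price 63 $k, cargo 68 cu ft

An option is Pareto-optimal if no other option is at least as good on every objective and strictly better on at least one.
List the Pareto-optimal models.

#1, #5, #6, #7, #8, #9

#1: not dominated (best fuel economy).
#2: dominated by #1 (fuel economy 55≥49, 0-60 8.3≤11.0, price 47≤89, cargo 45≥40).
#3: dominated by #6 (fuel economy 33≥28, 0-60 5.2≤9.0, price 22≤40, cargo 74≥58).
#4: dominated by #6 (fuel economy 33≥16, 0-60 5.2≤9.4, price 22≤87, cargo 74≥63).
#5: not dominated.
#6: not dominated (best price).
#7: not dominated.
#8: not dominated.
#9: not dominated (best 0-60).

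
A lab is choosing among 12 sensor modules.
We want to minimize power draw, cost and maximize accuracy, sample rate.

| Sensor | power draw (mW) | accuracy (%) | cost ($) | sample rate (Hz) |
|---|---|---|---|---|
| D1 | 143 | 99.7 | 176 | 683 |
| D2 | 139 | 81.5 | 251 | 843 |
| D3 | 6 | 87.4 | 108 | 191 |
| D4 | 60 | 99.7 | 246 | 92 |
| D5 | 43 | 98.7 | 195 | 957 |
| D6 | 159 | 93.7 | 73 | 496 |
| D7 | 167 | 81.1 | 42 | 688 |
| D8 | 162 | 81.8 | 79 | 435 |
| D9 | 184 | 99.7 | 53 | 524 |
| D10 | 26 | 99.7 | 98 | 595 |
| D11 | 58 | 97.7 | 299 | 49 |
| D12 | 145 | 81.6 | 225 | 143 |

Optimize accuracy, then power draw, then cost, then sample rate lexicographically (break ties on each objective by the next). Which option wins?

First maximize accuracy: best is 99.7, kept {D1, D4, D9, D10}.
Then minimize power draw: best is 26, kept {D10}.

D10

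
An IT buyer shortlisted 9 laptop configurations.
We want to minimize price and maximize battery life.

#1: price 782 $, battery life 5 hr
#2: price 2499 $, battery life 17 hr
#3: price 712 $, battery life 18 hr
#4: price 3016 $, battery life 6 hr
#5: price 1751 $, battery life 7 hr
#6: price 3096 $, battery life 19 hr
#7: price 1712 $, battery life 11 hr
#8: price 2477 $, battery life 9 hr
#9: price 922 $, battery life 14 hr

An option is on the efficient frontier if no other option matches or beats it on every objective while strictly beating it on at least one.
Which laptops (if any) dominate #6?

none

#1: worse on battery life (5 vs 19).
#2: worse on battery life (17 vs 19).
#3: worse on battery life (18 vs 19).
#4: worse on battery life (6 vs 19).
#5: worse on battery life (7 vs 19).
#7: worse on battery life (11 vs 19).
#8: worse on battery life (9 vs 19).
#9: worse on battery life (14 vs 19).
No option dominates #6.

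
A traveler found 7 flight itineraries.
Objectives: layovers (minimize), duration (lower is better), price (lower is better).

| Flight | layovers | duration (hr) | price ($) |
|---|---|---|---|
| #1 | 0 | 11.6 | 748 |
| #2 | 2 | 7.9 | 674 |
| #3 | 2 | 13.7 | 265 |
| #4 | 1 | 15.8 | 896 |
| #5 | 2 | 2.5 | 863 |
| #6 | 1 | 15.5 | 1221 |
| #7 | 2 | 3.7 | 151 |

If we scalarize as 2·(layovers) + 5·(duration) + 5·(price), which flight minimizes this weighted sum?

#1: 2·0 + 5·11.6 + 5·748 = 3798.0
#2: 2·2 + 5·7.9 + 5·674 = 3413.5
#3: 2·2 + 5·13.7 + 5·265 = 1397.5
#4: 2·1 + 5·15.8 + 5·896 = 4561.0
#5: 2·2 + 5·2.5 + 5·863 = 4331.5
#6: 2·1 + 5·15.5 + 5·1221 = 6184.5
#7: 2·2 + 5·3.7 + 5·151 = 777.5
Lowest: #7 at 777.5.

#7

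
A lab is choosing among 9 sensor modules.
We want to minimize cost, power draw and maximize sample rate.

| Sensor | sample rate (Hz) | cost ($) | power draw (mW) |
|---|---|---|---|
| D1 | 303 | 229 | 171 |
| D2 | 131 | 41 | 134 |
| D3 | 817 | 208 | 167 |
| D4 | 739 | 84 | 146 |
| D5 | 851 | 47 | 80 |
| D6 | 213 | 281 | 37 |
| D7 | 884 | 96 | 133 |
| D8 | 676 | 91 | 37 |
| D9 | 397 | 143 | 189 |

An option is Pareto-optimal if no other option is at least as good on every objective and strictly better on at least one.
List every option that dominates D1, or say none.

D3, D4, D5, D7, D8

D3: sample rate 817≥303, cost 208≤229, power draw 167≤171 — dominates D1.
D4: sample rate 739≥303, cost 84≤229, power draw 146≤171 — dominates D1.
D5: sample rate 851≥303, cost 47≤229, power draw 80≤171 — dominates D1.
D7: sample rate 884≥303, cost 96≤229, power draw 133≤171 — dominates D1.
D8: sample rate 676≥303, cost 91≤229, power draw 37≤171 — dominates D1.
Others (D2, D6, D9) are each worse than D1 on at least one objective.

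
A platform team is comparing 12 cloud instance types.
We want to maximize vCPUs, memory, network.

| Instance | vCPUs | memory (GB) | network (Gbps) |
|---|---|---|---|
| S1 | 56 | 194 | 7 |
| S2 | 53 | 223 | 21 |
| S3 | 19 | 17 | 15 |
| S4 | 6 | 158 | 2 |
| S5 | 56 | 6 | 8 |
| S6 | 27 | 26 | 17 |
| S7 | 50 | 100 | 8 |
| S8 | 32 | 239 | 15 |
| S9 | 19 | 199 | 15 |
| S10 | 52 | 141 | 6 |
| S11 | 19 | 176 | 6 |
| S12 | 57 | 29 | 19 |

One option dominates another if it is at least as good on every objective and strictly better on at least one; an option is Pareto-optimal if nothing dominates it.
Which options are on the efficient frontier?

S1: not dominated.
S2: not dominated (best network).
S3: dominated by S2 (vCPUs 53≥19, memory 223≥17, network 21≥15).
S4: dominated by S1 (vCPUs 56≥6, memory 194≥158, network 7≥2).
S5: dominated by S12 (vCPUs 57≥56, memory 29≥6, network 19≥8).
S6: dominated by S2 (vCPUs 53≥27, memory 223≥26, network 21≥17).
S7: dominated by S2 (vCPUs 53≥50, memory 223≥100, network 21≥8).
S8: not dominated (best memory).
S9: dominated by S2 (vCPUs 53≥19, memory 223≥199, network 21≥15).
S10: dominated by S1 (vCPUs 56≥52, memory 194≥141, network 7≥6).
S11: dominated by S1 (vCPUs 56≥19, memory 194≥176, network 7≥6).
S12: not dominated (best vCPUs).

S1, S2, S8, S12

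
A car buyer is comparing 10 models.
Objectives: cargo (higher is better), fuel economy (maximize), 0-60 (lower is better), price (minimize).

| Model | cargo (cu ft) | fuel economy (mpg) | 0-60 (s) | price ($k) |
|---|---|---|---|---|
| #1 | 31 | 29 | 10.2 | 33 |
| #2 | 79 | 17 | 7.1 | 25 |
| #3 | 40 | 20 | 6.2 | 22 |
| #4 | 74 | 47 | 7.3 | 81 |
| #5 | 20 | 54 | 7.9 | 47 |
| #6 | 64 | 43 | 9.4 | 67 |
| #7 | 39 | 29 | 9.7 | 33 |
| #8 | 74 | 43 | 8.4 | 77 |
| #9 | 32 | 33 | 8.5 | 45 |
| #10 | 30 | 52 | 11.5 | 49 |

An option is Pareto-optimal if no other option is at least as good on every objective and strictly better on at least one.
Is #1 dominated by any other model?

Yes

#7 vs #1: cargo 39≥31, fuel economy 29≥29, 0-60 9.7≤10.2, price 33≤33 — #7 is at least as good on every objective and strictly better on at least one, so #7 dominates #1.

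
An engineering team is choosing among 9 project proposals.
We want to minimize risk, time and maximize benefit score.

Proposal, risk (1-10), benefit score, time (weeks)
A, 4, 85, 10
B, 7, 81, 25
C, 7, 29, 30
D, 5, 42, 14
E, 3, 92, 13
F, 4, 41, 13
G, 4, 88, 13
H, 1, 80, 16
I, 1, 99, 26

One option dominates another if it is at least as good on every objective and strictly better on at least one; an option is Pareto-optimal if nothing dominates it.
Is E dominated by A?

A vs E: A is worse on risk (4 vs 3), so it does not dominate E.

No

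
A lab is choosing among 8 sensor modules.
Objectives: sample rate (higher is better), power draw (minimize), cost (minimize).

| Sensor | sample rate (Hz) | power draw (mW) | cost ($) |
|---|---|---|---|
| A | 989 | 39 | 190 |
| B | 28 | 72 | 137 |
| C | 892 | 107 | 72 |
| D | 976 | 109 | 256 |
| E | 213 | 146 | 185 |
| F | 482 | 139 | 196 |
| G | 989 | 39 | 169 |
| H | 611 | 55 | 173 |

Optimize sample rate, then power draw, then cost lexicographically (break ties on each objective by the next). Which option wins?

First maximize sample rate: best is 989, kept {A, G}.
Then minimize power draw: best is 39, kept {A, G}.
Then minimize cost: best is 169, kept {G}.

G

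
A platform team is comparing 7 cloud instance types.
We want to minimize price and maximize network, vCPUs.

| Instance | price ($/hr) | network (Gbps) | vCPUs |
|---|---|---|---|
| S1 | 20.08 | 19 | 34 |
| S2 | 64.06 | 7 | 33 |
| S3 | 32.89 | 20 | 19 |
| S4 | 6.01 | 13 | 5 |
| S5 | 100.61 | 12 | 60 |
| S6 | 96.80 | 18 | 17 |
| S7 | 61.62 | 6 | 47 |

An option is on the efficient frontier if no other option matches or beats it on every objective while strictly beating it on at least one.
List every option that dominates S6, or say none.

S1, S3

S1: price 20.08≤96.80, network 19≥18, vCPUs 34≥17 — dominates S6.
S3: price 32.89≤96.80, network 20≥18, vCPUs 19≥17 — dominates S6.
Others (S2, S4, S5, S7) are each worse than S6 on at least one objective.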